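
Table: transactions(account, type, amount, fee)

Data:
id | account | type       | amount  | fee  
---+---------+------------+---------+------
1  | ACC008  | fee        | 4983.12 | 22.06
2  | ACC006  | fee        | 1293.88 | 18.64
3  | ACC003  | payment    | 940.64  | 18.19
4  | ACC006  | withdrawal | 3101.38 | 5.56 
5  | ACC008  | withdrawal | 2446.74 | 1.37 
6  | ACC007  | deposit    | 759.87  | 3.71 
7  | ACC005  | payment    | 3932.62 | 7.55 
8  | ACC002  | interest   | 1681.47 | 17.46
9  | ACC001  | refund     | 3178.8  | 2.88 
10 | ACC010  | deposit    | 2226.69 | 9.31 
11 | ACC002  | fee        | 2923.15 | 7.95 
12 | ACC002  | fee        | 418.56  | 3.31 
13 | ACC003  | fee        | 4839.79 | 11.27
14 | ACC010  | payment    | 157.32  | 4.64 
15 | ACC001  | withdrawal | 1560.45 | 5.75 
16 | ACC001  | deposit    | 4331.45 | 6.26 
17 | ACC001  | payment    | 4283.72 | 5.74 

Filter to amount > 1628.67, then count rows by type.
SELECT type, COUNT(*)
FROM transactions
WHERE amount > 1628.67
GROUP BY type

Note: WHERE filters rows before grouping.

Result:
  deposit: 2
  fee: 3
  interest: 1
  payment: 2
  refund: 1
  withdrawal: 2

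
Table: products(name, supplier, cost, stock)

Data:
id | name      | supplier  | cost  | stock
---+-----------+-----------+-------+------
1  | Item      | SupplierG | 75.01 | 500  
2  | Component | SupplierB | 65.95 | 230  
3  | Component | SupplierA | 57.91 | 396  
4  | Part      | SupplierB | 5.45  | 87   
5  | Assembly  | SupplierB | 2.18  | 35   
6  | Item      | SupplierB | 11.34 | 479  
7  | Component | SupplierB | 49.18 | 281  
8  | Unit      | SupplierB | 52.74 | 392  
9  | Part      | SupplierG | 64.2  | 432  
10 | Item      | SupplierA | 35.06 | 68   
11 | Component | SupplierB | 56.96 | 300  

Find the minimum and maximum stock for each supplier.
SELECT supplier, MIN(stock), MAX(stock)
FROM products
GROUP BY supplier

Result:
  SupplierA: min=68, max=396
  SupplierB: min=35, max=479
  SupplierG: min=432, max=500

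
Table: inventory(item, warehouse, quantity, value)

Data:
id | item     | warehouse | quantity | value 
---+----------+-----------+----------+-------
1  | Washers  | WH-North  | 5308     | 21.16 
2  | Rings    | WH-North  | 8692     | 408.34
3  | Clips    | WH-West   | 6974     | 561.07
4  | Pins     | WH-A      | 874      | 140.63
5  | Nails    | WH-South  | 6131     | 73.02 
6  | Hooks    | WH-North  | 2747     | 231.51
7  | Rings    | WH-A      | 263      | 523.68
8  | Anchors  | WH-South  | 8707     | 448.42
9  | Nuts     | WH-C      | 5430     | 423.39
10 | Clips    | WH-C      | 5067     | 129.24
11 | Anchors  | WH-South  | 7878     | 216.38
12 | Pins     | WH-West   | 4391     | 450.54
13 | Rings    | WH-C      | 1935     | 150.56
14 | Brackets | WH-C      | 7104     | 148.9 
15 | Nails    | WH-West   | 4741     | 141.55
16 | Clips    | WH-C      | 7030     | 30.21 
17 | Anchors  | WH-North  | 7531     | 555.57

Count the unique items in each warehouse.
SELECT warehouse, COUNT(DISTINCT item)
FROM inventory
GROUP BY warehouse

Result:
  WH-A: 2 distinct
  WH-C: 4 distinct
  WH-North: 4 distinct
  WH-South: 2 distinct
  WH-West: 3 distinct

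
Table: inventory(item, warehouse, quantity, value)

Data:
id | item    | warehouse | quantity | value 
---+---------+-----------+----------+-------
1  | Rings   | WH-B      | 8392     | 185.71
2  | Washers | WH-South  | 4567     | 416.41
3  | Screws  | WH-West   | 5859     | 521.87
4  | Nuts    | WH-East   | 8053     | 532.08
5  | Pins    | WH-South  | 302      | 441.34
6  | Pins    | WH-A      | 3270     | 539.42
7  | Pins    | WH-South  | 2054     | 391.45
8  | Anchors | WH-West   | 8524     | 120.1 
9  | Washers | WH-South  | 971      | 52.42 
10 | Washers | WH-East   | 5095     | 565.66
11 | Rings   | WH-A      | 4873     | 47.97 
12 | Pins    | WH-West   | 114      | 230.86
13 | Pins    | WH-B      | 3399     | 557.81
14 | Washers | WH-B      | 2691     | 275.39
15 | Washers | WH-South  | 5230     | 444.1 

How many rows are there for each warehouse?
SELECT warehouse, COUNT(*) as count
FROM inventory
GROUP BY warehouse

Result:
  WH-A: 2
  WH-B: 3
  WH-East: 2
  WH-South: 5
  WH-West: 3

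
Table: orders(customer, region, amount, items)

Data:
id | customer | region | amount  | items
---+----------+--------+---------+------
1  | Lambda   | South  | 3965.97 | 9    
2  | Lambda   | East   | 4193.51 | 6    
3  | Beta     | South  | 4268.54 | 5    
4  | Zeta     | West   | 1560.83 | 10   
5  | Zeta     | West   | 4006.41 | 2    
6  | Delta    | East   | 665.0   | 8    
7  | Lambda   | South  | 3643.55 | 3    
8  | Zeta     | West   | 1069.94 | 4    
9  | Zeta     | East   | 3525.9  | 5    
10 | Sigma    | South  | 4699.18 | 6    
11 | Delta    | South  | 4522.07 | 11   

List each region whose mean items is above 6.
SELECT region, AVG(items)
FROM orders
GROUP BY region
HAVING AVG(items) > 6

Result:
  East: avg=6.33
  South: avg=6.80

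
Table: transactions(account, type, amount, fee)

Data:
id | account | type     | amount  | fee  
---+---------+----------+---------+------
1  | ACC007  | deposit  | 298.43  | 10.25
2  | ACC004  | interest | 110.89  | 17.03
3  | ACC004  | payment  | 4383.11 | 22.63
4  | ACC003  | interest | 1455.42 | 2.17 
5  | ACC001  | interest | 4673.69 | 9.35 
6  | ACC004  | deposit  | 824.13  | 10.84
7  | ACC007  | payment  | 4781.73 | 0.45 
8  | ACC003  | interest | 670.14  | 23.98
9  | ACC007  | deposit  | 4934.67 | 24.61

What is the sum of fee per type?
SELECT type, SUM(fee) as result
FROM transactions
GROUP BY type

Result:
  deposit: 45.70
  interest: 52.53
  payment: 23.08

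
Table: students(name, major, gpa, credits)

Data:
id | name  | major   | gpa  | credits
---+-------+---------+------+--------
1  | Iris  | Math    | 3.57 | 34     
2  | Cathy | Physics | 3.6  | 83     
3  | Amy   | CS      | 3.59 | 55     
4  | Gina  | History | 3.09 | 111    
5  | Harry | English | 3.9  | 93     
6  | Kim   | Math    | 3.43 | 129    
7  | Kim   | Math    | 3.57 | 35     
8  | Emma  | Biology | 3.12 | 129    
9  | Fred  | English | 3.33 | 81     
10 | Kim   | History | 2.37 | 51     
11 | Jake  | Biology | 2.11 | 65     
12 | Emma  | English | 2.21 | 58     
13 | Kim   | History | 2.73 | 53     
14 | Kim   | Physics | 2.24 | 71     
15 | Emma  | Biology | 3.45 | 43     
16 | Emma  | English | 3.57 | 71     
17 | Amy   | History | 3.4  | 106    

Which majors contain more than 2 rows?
SELECT major, COUNT(*) as cnt
FROM students
GROUP BY major
HAVING COUNT(*) > 2

Result:
  Biology: 3
  English: 4
  History: 4
  Math: 3

Note: HAVING filters groups after aggregation, WHERE filters rows before.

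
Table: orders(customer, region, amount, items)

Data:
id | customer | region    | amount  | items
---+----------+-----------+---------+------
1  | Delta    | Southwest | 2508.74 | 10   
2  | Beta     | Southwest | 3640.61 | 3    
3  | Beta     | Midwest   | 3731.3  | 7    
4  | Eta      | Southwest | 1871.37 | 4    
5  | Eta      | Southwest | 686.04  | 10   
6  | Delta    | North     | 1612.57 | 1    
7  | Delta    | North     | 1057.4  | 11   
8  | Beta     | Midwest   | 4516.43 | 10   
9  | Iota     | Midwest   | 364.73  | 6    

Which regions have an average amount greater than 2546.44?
SELECT region, AVG(amount)
FROM orders
GROUP BY region
HAVING AVG(amount) > 2546.44

Result:
  Midwest: avg=2870.82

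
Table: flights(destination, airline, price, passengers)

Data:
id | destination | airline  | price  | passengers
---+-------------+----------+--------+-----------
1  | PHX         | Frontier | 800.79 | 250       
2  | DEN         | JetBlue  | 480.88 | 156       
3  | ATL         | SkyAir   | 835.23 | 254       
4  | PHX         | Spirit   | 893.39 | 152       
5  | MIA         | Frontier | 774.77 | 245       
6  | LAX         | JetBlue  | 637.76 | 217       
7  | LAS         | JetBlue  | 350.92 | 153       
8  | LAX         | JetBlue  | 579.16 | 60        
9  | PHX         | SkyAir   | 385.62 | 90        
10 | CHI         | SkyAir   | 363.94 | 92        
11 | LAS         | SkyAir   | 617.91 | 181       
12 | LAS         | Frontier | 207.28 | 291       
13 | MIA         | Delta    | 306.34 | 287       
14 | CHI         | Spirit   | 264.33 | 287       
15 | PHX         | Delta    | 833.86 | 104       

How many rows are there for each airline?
SELECT airline, COUNT(*) as count
FROM flights
GROUP BY airline

Result:
  Delta: 2
  Frontier: 3
  JetBlue: 4
  SkyAir: 4
  Spirit: 2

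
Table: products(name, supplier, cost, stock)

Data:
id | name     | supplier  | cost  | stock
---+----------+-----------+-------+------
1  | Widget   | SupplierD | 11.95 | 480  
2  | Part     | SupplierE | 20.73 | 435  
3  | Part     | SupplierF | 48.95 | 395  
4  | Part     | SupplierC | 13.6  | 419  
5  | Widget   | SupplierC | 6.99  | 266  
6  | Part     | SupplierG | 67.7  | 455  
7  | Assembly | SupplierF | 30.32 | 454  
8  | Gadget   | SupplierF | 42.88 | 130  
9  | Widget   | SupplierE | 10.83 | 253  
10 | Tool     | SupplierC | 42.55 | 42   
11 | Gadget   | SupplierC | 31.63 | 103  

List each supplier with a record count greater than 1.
SELECT supplier, COUNT(*) as cnt
FROM products
GROUP BY supplier
HAVING COUNT(*) > 1

Result:
  SupplierC: 4
  SupplierE: 2
  SupplierF: 3

Note: HAVING filters groups after aggregation, WHERE filters rows before.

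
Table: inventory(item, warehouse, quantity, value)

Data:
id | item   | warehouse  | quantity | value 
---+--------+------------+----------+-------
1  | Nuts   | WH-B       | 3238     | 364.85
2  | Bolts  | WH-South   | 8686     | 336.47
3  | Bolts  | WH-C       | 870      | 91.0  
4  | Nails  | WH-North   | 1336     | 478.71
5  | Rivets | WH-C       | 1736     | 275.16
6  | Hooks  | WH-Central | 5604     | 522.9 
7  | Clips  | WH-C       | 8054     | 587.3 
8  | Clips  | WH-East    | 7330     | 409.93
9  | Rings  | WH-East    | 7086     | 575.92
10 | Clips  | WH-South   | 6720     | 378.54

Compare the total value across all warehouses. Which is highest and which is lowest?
SELECT warehouse, SUM(value)
FROM inventory
GROUP BY warehouse
ORDER BY SUM(value)

All groups:
  WH-B: 364.85
  WH-North: 478.71
  WH-Central: 522.90
  WH-South: 715.01
  WH-C: 953.46
  WH-East: 985.85

Highest: WH-East (985.85)
Lowest: WH-B (364.85)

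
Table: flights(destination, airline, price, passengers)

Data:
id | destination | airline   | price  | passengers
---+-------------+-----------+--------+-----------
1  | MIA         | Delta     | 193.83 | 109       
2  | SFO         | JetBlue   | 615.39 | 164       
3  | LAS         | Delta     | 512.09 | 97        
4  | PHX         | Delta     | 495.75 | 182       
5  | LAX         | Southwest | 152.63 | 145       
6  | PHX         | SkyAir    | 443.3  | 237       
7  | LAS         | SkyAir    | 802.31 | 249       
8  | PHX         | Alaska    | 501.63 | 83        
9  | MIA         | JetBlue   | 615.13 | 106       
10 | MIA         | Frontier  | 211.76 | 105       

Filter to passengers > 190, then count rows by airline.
SELECT airline, COUNT(*)
FROM flights
WHERE passengers > 190
GROUP BY airline

Note: WHERE filters rows before grouping.

Result:
  SkyAir: 2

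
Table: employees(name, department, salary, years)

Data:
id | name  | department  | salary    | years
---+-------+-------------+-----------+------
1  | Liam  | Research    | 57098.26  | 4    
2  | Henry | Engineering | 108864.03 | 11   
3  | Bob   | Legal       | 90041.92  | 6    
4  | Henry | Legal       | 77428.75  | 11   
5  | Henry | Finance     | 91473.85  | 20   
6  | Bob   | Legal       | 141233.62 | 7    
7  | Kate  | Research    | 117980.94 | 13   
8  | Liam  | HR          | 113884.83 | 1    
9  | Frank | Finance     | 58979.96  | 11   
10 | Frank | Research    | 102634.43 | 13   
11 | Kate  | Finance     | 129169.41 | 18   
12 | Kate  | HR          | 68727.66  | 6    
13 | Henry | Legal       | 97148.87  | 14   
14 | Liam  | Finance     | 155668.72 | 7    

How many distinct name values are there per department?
SELECT department, COUNT(DISTINCT name)
FROM employees
GROUP BY department

Result:
  Engineering: 1 distinct
  Finance: 4 distinct
  HR: 2 distinct
  Legal: 2 distinct
  Research: 3 distinct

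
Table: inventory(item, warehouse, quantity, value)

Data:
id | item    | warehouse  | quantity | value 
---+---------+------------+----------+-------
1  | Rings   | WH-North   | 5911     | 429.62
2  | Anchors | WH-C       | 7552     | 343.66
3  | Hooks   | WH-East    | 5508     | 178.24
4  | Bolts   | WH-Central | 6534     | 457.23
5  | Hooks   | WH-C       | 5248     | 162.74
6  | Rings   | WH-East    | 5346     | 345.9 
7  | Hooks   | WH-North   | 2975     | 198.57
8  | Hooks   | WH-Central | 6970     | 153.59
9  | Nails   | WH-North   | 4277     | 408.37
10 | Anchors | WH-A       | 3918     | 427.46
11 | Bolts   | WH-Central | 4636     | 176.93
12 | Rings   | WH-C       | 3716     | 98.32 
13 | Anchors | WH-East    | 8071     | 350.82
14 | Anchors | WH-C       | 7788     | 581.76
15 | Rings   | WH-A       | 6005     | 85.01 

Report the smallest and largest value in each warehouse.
SELECT warehouse, MIN(value), MAX(value)
FROM inventory
GROUP BY warehouse

Result:
  WH-A: min=85.01, max=427.46
  WH-C: min=98.32, max=581.76
  WH-Central: min=153.59, max=457.23
  WH-East: min=178.24, max=350.82
  WH-North: min=198.57, max=429.62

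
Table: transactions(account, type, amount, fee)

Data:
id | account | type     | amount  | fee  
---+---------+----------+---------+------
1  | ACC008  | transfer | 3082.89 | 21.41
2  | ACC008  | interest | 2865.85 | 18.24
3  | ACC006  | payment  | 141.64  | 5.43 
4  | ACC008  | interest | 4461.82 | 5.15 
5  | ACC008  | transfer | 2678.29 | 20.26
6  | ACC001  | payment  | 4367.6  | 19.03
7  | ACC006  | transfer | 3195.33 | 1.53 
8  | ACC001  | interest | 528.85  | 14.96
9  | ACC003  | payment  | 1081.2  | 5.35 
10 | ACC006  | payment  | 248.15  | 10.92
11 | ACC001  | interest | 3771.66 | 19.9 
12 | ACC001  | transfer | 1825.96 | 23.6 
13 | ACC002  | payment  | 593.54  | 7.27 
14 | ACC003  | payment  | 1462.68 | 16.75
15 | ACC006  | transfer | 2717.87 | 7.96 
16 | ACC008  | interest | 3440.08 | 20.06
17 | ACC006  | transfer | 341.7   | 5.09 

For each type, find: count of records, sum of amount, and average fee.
SELECT type,
       COUNT(*) as cnt,
       SUM(amount) as total_amount,
       AVG(fee) as avg_fee
FROM transactions
GROUP BY type

Result:
  interest: 5 records, 15068.26 total amount, 15.66 avg fee
  payment: 6 records, 7894.81 total amount, 10.79 avg fee
  transfer: 6 records, 13842.04 total amount, 13.31 avg fee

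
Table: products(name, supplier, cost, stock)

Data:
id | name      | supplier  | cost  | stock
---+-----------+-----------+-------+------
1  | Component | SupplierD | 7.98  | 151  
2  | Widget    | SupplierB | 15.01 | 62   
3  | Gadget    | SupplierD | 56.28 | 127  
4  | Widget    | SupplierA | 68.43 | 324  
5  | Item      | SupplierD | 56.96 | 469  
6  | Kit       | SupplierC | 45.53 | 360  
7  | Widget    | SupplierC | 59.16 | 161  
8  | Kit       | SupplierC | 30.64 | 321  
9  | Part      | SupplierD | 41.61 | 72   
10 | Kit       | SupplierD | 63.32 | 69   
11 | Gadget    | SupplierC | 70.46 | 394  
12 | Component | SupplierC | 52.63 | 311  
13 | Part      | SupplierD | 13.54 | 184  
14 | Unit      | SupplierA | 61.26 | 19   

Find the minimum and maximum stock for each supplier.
SELECT supplier, MIN(stock), MAX(stock)
FROM products
GROUP BY supplier

Result:
  SupplierA: min=19, max=324
  SupplierB: min=62, max=62
  SupplierC: min=161, max=394
  SupplierD: min=69, max=469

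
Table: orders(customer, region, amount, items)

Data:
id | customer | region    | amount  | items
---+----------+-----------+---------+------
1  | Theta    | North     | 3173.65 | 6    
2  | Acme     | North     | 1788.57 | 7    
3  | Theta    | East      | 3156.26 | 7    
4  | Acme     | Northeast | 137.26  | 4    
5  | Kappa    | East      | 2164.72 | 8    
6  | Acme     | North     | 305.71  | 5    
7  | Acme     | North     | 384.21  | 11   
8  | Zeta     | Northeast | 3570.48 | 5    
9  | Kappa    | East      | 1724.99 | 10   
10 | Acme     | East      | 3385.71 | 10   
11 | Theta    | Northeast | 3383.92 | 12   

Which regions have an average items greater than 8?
SELECT region, AVG(items)
FROM orders
GROUP BY region
HAVING AVG(items) > 8

Result:
  East: avg=8.75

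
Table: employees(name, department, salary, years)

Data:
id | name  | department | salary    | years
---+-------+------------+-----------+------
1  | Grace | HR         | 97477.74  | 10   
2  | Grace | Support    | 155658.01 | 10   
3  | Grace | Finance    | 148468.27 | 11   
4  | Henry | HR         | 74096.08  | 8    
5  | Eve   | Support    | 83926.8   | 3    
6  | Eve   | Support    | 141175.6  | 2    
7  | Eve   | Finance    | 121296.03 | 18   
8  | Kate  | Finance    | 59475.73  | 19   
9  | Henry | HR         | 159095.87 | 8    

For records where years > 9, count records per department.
SELECT department, COUNT(*)
FROM employees
WHERE years > 9
GROUP BY department

Note: WHERE filters rows before grouping.

Result:
  Finance: 3
  HR: 1
  Support: 1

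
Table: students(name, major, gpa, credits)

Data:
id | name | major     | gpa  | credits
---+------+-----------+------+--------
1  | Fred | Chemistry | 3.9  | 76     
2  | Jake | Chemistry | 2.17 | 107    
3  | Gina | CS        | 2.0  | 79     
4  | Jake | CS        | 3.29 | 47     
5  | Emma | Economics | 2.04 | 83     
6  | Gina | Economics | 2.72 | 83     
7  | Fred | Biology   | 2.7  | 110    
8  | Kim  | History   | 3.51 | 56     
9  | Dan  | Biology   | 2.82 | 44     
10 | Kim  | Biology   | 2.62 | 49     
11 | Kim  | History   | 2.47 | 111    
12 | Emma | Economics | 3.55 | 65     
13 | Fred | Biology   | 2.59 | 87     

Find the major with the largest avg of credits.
SELECT major, AVG(credits) as val
FROM students
GROUP BY major
ORDER BY val DESC
LIMIT 1

Result: Chemistry with avg(credits) = 91.50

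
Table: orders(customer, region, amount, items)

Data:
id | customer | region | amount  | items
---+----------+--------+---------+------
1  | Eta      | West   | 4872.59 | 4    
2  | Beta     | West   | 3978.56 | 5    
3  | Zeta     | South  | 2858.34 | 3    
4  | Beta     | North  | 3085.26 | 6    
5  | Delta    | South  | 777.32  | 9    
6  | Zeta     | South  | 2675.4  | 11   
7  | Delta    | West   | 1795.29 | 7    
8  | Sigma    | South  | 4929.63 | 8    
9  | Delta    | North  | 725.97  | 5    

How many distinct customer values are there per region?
SELECT region, COUNT(DISTINCT customer)
FROM orders
GROUP BY region

Result:
  North: 2 distinct
  South: 3 distinct
  West: 3 distinct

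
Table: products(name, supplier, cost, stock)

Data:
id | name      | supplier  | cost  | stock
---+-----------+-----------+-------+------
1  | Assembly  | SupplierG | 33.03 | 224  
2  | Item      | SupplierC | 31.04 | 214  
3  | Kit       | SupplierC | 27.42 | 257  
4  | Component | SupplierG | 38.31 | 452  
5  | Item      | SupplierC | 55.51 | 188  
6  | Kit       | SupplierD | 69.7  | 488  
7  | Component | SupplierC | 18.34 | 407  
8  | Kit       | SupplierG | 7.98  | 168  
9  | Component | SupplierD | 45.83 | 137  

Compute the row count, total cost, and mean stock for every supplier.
SELECT supplier,
       COUNT(*) as cnt,
       SUM(cost) as total_cost,
       AVG(stock) as avg_stock
FROM products
GROUP BY supplier

Result:
  SupplierC: 4 records, 132.31 total cost, 266.50 avg stock
  SupplierD: 2 records, 115.53 total cost, 312.50 avg stock
  SupplierG: 3 records, 79.32 total cost, 281.33 avg stock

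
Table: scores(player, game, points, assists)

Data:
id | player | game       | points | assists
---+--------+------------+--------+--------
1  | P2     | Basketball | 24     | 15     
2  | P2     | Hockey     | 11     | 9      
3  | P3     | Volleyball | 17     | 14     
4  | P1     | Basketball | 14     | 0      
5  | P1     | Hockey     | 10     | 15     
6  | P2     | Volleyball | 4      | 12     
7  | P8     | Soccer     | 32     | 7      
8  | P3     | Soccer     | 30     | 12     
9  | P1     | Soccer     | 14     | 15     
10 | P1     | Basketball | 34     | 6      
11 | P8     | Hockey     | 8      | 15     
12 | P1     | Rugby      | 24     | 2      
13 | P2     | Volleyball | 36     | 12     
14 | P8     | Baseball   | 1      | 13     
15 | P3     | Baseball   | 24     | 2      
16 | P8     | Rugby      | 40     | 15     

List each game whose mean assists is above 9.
SELECT game, AVG(assists)
FROM scores
GROUP BY game
HAVING AVG(assists) > 9

Result:
  Hockey: avg=13.00
  Soccer: avg=11.33
  Volleyball: avg=12.67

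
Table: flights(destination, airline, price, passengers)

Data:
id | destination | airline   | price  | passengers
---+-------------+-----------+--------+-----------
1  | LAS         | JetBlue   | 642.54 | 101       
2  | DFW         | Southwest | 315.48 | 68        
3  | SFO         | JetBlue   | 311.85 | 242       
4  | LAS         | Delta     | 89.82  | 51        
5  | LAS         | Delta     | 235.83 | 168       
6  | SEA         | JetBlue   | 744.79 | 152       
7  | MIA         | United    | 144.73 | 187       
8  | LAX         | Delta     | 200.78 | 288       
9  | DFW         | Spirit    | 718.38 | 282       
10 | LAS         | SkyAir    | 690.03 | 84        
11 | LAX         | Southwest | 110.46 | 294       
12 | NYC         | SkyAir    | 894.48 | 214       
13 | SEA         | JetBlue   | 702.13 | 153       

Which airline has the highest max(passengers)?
SELECT airline, MAX(passengers) as val
FROM flights
GROUP BY airline
ORDER BY val DESC
LIMIT 1

Result: Southwest with max(passengers) = 294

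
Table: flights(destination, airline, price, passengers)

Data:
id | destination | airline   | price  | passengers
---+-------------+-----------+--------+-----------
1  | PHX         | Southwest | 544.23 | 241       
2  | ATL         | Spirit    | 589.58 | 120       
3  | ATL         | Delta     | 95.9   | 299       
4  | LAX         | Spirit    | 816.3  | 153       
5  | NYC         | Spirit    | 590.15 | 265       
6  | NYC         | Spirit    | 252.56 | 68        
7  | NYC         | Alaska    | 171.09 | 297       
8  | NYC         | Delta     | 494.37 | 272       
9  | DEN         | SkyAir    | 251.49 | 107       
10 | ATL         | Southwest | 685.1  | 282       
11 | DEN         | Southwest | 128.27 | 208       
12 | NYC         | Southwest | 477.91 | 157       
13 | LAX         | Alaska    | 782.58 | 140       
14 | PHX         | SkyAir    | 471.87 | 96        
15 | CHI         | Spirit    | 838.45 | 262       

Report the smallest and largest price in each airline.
SELECT airline, MIN(price), MAX(price)
FROM flights
GROUP BY airline

Result:
  Alaska: min=171.09, max=782.58
  Delta: min=95.90, max=494.37
  SkyAir: min=251.49, max=471.87
  Southwest: min=128.27, max=685.10
  Spirit: min=252.56, max=838.45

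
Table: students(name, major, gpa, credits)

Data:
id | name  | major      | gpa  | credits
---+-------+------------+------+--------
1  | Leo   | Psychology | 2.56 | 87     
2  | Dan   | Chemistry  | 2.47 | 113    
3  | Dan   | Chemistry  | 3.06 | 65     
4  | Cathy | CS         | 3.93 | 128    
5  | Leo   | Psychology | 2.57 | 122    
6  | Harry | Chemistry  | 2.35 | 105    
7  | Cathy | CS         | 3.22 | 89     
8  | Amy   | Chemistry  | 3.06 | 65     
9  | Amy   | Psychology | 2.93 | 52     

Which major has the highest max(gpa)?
SELECT major, MAX(gpa) as val
FROM students
GROUP BY major
ORDER BY val DESC
LIMIT 1

Result: CS with max(gpa) = 3.93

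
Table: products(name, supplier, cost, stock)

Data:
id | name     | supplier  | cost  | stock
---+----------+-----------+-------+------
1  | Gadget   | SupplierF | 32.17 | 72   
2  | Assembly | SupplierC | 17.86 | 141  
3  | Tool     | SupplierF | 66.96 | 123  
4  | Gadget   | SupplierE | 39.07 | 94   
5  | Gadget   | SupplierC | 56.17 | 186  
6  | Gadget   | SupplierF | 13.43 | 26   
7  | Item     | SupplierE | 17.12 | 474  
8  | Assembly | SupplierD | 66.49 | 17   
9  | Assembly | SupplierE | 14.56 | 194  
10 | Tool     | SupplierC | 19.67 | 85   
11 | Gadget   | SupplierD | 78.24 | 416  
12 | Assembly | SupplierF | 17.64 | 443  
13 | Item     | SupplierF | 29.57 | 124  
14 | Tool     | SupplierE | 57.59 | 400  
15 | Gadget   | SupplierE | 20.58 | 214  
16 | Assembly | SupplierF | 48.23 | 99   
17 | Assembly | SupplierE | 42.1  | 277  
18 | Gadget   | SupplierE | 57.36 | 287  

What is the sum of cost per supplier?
SELECT supplier, SUM(cost) as result
FROM products
GROUP BY supplier

Result:
  SupplierC: 93.70
  SupplierD: 144.73
  SupplierE: 248.38
  SupplierF: 208.00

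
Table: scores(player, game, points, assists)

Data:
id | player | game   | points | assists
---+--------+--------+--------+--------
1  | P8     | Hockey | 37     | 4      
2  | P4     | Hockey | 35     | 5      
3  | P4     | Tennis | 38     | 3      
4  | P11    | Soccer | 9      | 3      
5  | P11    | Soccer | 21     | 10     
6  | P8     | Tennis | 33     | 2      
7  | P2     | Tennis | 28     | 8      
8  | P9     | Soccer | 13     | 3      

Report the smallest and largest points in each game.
SELECT game, MIN(points), MAX(points)
FROM scores
GROUP BY game

Result:
  Hockey: min=35, max=37
  Soccer: min=9, max=21
  Tennis: min=28, max=38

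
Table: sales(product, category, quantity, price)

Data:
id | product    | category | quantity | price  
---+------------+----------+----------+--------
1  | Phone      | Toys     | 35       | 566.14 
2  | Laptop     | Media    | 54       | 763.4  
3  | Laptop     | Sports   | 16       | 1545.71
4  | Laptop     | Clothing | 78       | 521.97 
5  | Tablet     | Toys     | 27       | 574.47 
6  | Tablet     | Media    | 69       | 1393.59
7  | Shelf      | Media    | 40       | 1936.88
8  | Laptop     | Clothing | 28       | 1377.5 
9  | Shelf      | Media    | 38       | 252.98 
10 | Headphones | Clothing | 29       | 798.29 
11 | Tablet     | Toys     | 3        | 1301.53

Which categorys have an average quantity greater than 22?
SELECT category, AVG(quantity)
FROM sales
GROUP BY category
HAVING AVG(quantity) > 22

Result:
  Clothing: avg=45.00
  Media: avg=50.25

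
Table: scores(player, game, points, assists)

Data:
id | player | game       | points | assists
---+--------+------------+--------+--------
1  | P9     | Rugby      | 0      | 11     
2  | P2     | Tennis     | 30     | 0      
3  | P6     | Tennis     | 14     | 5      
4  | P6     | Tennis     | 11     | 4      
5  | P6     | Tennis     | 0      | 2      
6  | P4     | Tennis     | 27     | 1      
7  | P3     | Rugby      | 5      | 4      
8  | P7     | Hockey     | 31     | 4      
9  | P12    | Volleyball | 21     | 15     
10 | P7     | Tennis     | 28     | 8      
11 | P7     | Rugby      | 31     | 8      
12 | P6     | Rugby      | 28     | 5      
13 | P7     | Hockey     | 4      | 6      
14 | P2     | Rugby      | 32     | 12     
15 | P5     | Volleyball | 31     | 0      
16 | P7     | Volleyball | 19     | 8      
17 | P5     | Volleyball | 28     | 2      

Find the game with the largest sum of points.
SELECT game, SUM(points) as val
FROM scores
GROUP BY game
ORDER BY val DESC
LIMIT 1

Result: Tennis with sum(points) = 110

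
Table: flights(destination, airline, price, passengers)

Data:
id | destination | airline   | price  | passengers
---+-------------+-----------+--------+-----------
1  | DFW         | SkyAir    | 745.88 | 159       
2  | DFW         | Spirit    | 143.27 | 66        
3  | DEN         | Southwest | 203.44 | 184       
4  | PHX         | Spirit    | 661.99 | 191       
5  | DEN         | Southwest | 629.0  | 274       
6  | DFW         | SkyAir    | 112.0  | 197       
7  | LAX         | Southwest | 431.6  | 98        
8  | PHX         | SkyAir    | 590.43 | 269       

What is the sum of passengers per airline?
SELECT airline, SUM(passengers) as result
FROM flights
GROUP BY airline

Result:
  SkyAir: 625
  Southwest: 556
  Spirit: 257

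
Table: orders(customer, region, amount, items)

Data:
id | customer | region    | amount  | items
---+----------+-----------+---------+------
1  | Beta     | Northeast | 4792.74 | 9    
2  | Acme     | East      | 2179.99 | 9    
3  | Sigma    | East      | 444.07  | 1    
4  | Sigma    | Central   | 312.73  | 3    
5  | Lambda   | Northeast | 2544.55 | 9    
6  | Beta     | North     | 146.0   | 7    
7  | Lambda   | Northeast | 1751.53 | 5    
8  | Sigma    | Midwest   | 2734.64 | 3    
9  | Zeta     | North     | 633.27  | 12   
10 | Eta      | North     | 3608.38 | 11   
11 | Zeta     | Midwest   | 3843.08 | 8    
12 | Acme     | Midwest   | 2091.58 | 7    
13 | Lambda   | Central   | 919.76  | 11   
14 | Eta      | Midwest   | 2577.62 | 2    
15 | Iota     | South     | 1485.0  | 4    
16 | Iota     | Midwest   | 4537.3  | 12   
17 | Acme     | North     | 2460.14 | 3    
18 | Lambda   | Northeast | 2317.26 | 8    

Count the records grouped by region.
SELECT region, COUNT(*) as count
FROM orders
GROUP BY region

Result:
  Central: 2
  East: 2
  Midwest: 5
  North: 4
  Northeast: 4
  South: 1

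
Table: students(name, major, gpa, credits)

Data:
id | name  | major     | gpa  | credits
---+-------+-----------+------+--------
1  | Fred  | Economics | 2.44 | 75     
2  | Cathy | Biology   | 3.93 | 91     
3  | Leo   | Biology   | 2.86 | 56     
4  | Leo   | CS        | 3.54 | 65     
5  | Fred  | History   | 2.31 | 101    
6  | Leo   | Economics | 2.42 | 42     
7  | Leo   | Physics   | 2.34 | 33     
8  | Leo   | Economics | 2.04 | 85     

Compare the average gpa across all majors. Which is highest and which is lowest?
SELECT major, AVG(gpa)
FROM students
GROUP BY major
ORDER BY AVG(gpa)

All groups:
  Economics: 2.30
  History: 2.31
  Physics: 2.34
  Biology: 3.40
  CS: 3.54

Highest: CS (3.54)
Lowest: Economics (2.30)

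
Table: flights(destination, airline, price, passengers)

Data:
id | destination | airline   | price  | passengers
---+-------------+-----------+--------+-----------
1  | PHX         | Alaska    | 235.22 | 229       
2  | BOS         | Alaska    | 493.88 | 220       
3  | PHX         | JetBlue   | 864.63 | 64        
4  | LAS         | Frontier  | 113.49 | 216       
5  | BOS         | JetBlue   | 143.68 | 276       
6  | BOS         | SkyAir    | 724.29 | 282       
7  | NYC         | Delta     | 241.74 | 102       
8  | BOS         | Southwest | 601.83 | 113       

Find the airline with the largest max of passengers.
SELECT airline, MAX(passengers) as val
FROM flights
GROUP BY airline
ORDER BY val DESC
LIMIT 1

Result: SkyAir with max(passengers) = 282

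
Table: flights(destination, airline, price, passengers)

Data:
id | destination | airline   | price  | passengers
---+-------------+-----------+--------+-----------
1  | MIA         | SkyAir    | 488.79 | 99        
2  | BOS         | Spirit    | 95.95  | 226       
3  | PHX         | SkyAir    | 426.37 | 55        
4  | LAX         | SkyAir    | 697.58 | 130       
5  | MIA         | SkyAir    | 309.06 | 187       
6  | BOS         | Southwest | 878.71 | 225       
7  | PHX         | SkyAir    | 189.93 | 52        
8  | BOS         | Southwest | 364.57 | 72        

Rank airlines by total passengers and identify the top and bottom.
SELECT airline, SUM(passengers)
FROM flights
GROUP BY airline
ORDER BY SUM(passengers)

All groups:
  Spirit: 226
  Southwest: 297
  SkyAir: 523

Highest: SkyAir (523)
Lowest: Spirit (226)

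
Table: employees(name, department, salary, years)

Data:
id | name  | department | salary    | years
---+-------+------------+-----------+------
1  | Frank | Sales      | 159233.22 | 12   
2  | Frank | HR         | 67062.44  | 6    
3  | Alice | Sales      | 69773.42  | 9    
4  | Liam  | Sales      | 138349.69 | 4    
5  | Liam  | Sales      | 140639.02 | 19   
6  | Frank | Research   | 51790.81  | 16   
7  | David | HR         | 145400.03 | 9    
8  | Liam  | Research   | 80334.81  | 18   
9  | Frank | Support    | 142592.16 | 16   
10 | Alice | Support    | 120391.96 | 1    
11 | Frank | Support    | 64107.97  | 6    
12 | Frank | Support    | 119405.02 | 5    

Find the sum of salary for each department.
SELECT department, SUM(salary) as result
FROM employees
GROUP BY department

Result:
  HR: 212462.47
  Research: 132125.62
  Sales: 507995.35
  Support: 446497.11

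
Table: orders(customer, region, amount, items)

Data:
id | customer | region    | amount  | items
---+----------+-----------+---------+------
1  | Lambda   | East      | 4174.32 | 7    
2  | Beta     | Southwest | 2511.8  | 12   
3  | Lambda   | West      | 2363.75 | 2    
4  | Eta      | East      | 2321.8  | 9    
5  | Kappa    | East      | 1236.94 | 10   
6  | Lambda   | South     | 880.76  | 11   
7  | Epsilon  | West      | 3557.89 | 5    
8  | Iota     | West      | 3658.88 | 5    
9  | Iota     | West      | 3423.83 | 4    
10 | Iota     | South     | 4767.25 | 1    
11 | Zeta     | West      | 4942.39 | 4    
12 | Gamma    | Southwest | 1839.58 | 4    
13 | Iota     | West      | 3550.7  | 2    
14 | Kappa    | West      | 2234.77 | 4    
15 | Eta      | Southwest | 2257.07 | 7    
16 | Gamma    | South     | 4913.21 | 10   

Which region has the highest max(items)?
SELECT region, MAX(items) as val
FROM orders
GROUP BY region
ORDER BY val DESC
LIMIT 1

Result: Southwest with max(items) = 12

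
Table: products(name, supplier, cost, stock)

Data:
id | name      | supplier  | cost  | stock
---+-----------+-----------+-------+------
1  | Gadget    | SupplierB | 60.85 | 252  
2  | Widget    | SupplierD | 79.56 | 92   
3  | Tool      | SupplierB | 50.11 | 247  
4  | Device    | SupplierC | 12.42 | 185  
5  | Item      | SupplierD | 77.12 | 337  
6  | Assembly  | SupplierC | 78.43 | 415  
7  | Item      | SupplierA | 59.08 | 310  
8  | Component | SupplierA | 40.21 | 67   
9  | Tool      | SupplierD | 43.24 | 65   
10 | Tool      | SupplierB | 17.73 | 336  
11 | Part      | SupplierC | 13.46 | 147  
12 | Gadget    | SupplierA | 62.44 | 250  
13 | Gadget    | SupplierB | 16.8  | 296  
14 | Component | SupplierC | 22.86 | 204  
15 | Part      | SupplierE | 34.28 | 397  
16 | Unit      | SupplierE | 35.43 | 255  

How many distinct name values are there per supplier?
SELECT supplier, COUNT(DISTINCT name)
FROM products
GROUP BY supplier

Result:
  SupplierA: 3 distinct
  SupplierB: 2 distinct
  SupplierC: 4 distinct
  SupplierD: 3 distinct
  SupplierE: 2 distinct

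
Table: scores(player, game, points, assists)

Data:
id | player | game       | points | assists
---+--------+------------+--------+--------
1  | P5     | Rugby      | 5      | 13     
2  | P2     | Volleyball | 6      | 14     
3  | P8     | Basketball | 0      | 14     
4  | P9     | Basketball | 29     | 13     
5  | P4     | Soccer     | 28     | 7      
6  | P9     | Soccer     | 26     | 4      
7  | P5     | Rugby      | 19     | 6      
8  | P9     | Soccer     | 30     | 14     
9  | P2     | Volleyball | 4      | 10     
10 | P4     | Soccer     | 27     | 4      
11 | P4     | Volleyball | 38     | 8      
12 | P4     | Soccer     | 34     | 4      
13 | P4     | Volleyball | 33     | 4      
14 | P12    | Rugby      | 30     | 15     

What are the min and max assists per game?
SELECT game, MIN(assists), MAX(assists)
FROM scores
GROUP BY game

Result:
  Basketball: min=13, max=14
  Rugby: min=6, max=15
  Soccer: min=4, max=14
  Volleyball: min=4, max=14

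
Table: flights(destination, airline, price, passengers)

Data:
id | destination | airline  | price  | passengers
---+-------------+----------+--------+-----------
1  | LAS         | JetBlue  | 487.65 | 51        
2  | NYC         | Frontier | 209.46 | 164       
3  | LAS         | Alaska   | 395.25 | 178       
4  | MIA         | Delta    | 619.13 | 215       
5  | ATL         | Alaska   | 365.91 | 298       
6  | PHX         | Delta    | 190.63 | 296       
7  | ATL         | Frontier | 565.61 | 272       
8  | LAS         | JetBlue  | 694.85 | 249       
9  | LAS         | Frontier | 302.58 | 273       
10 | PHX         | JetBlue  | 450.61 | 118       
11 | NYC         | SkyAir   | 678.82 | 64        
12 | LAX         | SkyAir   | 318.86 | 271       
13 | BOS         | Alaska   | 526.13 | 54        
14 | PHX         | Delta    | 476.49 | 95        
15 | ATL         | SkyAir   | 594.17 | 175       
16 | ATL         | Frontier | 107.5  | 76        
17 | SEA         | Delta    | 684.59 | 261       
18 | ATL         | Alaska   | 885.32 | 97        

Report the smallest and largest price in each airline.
SELECT airline, MIN(price), MAX(price)
FROM flights
GROUP BY airline

Result:
  Alaska: min=365.91, max=885.32
  Delta: min=190.63, max=684.59
  Frontier: min=107.50, max=565.61
  JetBlue: min=450.61, max=694.85
  SkyAir: min=318.86, max=678.82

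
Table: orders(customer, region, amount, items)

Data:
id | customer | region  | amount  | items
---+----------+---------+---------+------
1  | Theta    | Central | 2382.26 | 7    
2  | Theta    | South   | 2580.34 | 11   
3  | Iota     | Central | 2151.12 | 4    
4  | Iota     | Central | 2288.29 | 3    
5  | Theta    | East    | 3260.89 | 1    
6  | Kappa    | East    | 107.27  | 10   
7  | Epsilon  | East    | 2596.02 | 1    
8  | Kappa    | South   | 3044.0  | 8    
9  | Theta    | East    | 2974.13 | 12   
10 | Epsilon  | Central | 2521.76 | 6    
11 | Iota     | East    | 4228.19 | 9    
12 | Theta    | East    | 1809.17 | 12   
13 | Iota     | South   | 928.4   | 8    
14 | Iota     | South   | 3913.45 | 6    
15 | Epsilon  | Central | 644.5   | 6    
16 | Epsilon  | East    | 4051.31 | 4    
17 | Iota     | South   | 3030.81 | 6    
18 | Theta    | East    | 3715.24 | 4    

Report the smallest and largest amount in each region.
SELECT region, MIN(amount), MAX(amount)
FROM orders
GROUP BY region

Result:
  Central: min=644.50, max=2521.76
  East: min=107.27, max=4228.19
  South: min=928.40, max=3913.45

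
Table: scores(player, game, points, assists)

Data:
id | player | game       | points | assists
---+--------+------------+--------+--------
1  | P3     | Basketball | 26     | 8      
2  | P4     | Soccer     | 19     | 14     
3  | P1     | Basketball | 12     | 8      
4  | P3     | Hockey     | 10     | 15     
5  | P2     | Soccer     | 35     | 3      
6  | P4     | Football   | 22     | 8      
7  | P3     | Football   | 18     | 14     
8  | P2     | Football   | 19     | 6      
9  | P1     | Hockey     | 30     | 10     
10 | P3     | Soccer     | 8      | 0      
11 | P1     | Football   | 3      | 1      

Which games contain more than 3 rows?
SELECT game, COUNT(*) as cnt
FROM scores
GROUP BY game
HAVING COUNT(*) > 3

Result:
  Football: 4

Note: HAVING filters groups after aggregation, WHERE filters rows before.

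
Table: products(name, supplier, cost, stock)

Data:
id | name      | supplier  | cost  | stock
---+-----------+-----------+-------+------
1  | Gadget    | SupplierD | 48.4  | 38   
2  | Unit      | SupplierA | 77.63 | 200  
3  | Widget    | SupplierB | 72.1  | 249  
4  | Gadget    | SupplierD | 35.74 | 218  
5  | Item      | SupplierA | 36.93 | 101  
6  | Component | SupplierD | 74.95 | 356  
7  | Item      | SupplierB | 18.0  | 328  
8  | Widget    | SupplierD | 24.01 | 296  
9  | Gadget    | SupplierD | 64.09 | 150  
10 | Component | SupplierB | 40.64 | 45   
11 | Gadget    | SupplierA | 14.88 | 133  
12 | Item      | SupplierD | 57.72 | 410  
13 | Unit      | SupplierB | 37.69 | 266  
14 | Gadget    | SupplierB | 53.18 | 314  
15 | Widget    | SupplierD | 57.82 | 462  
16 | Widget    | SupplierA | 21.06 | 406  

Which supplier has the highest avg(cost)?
SELECT supplier, AVG(cost) as val
FROM products
GROUP BY supplier
ORDER BY val DESC
LIMIT 1

Result: SupplierD with avg(cost) = 51.82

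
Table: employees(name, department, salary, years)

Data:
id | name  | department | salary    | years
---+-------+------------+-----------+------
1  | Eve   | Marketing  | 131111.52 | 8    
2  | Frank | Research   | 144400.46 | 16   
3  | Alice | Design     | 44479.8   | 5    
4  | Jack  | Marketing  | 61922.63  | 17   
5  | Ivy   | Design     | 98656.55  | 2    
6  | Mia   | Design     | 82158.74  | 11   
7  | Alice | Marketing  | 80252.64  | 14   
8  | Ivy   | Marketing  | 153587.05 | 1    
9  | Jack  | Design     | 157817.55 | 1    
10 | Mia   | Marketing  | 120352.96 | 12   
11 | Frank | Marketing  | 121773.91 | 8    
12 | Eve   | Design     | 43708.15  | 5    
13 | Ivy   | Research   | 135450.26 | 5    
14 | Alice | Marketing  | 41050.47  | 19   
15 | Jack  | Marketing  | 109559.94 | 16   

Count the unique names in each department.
SELECT department, COUNT(DISTINCT name)
FROM employees
GROUP BY department

Result:
  Design: 5 distinct
  Marketing: 6 distinct
  Research: 2 distinct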